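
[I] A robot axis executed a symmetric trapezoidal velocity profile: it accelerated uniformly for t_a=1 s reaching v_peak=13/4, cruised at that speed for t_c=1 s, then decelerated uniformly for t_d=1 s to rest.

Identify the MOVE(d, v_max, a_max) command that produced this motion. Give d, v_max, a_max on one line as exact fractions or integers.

d=13/2 v_max=13/4 a_max=13/4

a_max = (13/4)/1 = 13/4
d_a = ½·13/4·1 = 13/8; d_c = 13/4·1 = 13/4
d = 2·13/8 + 13/4 = 13/2
t_c = 1 > 0 → v_max = v_peak = 13/4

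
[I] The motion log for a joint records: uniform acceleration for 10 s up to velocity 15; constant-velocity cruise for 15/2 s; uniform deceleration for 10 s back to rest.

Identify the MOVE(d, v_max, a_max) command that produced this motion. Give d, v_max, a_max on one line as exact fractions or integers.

a_max = 15/10 = 3/2
d_a = ½·15·10 = 75; d_c = 15·15/2 = 225/2
d = 2·75 + 225/2 = 525/2
t_c = 15/2 > 0 ⇒ limit active, v_max = 15

d=525/2 v_max=15 a_max=3/2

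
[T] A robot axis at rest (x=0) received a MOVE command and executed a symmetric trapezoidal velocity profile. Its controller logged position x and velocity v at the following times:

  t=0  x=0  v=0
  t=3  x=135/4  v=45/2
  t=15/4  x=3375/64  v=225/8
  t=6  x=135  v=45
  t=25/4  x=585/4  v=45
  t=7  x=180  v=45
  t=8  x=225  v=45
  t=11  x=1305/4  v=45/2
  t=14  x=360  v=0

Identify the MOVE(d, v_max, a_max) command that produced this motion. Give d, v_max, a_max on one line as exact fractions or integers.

d=360 v_max=45 a_max=15/2

final state: t=14, x=360, v=0 → d = 360
a_max = (45/2−0)/(3−0) = 15/2
max v = 45 over t∈[6,8] → v_max = 45
check: 45·(6+2) = 360 ✓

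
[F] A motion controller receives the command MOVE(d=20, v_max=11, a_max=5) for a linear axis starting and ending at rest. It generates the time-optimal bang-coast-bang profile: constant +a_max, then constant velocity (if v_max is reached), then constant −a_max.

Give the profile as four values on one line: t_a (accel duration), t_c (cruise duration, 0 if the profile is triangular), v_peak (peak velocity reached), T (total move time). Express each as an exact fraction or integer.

t_a=2 t_c=0 v_peak=10 T=4

v_max²/a_max = 11²/5 = 121/5
20 < 121/5 so t_c = 0
v_peak = √(20·5) = √100 = 10
t_a = 10/5 = 2; t_c = 0
T = 2·2 = 4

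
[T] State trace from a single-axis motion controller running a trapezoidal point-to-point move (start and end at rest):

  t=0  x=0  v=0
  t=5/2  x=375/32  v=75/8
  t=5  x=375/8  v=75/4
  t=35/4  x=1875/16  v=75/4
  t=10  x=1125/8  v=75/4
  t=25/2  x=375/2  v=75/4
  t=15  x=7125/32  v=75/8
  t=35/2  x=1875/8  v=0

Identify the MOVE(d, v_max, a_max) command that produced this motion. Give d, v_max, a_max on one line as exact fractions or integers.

d=1875/8 v_max=75/4 a_max=15/4

final state: t=35/2, x=1875/8, v=0 → d = 1875/8
a_max = (75/8−0)/(5/2−0) = 15/4
max v = 75/4 over t∈[5,25/2] → v_max = 75/4
check: 75/4·(5+15/2) = 1875/8 ✓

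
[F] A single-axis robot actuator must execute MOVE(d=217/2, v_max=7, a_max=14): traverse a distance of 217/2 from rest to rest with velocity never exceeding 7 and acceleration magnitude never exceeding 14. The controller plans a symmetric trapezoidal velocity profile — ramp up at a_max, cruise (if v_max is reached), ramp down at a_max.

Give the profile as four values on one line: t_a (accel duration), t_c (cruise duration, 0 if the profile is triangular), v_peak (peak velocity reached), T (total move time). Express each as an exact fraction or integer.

(v_max)²/a_max = 7²/14 = 7/2
217/2 ≥ 7/2 ⇒ cruise phase
t_a = 7/14 = 1/2; v_peak = 7
d_cruise = 217/2 − 7/2 = 105; t_c = 105/7 = 15
T = 2·1/2 + 15 = 16

t_a=1/2 t_c=15 v_peak=7 T=16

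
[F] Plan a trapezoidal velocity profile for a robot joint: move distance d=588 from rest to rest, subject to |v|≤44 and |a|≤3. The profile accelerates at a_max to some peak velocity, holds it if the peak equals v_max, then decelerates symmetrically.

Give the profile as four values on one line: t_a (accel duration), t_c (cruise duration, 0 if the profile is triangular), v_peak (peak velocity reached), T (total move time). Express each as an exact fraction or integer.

v_max²/a_max = 44²/3 = 1936/3
588 < 1936/3 → triangular
v_peak = √(588·3) = √1764 = 42
t_a = 42/3 = 14; t_c = 0
T = 2·14 = 28

t_a=14 t_c=0 v_peak=42 T=28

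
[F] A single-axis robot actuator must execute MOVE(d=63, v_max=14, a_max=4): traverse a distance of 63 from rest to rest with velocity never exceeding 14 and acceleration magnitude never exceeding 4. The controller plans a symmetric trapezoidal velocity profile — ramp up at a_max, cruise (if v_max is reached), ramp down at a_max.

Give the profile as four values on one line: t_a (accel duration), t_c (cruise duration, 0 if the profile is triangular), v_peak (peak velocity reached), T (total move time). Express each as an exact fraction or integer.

vₘ²/aₘ = 14²/4 = 49
63 ≥ 49 ⇒ cruise phase
t_a = 14/4 = 7/2; v_peak = 14
d_cruise = 63 − 49 = 14; t_c = 14/14 = 1
T = 2·7/2 + 1 = 8

t_a=7/2 t_c=1 v_peak=14 T=8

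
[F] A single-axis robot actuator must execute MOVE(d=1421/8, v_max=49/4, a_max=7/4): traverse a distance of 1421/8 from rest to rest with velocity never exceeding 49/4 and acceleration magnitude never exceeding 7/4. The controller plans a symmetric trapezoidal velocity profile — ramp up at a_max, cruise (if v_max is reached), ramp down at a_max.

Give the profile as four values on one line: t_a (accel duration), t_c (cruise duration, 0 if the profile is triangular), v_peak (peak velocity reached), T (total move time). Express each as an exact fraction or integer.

t_a=7 t_c=15/2 v_peak=49/4 T=43/2

v_max²/a_max = (49/4)²/(7/4) = 343/4
1421/8 ≥ 343/4 ⇒ cruise phase
t_a = (49/4)/(7/4) = 7; v_peak = 49/4
d_cruise = 1421/8 − 343/4 = 735/8; t_c = (735/8)/(49/4) = 15/2
T = 2·7 + 15/2 = 43/2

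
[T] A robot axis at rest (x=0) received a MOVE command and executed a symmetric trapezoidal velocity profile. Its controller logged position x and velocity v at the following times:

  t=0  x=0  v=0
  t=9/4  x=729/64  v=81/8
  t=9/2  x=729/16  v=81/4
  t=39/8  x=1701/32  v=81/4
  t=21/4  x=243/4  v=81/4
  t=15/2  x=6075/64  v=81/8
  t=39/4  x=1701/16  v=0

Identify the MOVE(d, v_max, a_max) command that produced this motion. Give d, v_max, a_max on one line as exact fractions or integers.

final state: t=39/4, x=1701/16, v=0 → d = 1701/16
a_max = (81/8−0)/(9/4−0) = 9/2
max v = 81/4 over t∈[9/2,21/4] → v_max = 81/4
check: 81/4·(9/2+3/4) = 1701/16 ✓

d=1701/16 v_max=81/4 a_max=9/2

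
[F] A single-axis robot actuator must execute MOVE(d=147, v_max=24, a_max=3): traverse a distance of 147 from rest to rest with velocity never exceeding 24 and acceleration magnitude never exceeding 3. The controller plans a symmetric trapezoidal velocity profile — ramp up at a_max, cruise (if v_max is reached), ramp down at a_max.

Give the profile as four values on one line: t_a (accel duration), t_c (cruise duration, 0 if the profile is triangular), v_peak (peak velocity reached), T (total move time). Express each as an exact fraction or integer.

t_a=7 t_c=0 v_peak=21 T=14

v_max²/a_max = 24²/3 = 192
147 < 192 so t_c = 0
v_peak = √(147·3) = √441 = 21
t_a = 21/3 = 7; t_c = 0
T = 2·7 = 14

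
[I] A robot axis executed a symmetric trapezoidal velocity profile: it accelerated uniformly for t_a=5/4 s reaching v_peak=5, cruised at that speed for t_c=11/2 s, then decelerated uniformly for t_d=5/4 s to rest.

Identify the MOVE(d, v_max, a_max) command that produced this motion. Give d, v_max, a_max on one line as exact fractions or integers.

a_max = 5/(5/4) = 4
d_a = ½·5·5/4 = 25/8; d_c = 5·11/2 = 55/2
d = 2·25/8 + 55/2 = 135/4
t_c = 11/2 > 0 so v_max = 5

d=135/4 v_max=5 a_max=4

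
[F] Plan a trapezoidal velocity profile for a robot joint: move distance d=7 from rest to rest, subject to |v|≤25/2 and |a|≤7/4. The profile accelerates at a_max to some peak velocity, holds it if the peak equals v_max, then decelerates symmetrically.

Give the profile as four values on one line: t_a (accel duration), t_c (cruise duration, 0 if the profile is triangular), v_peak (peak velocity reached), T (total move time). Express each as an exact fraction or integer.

t_a=2 t_c=0 v_peak=7/2 T=4

vₘ²/aₘ = (25/2)²/(7/4) = 625/7
7 < 625/7 so t_c = 0
v_peak = √(7·7/4) = √(49/4) = 7/2
t_a = (7/2)/(7/4) = 2; t_c = 0
T = 2·2 = 4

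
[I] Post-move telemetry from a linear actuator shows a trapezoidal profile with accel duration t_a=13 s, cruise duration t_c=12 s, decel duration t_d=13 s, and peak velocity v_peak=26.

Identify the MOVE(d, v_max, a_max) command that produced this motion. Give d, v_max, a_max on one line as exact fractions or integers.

a_max = 26/13 = 2
d_a = ½·26·13 = 169; d_c = 26·12 = 312
d = 2·169 + 312 = 650
t_c = 12 > 0 ⇒ limit active, v_max = 26

d=650 v_max=26 a_max=2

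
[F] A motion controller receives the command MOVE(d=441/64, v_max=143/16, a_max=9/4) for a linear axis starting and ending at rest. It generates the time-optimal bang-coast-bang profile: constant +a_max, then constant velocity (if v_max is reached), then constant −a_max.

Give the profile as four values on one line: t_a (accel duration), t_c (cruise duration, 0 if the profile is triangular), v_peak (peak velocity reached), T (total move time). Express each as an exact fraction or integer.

vₘ²/aₘ = (143/16)²/(9/4) = 20449/576
441/64 < 20449/576 ⇒ no cruise
v_peak = √(441/64·9/4) = √(3969/256) = 63/16
t_a = (63/16)/(9/4) = 7/4; t_c = 0
T = 2·7/4 = 7/2

t_a=7/4 t_c=0 v_peak=63/16 T=7/2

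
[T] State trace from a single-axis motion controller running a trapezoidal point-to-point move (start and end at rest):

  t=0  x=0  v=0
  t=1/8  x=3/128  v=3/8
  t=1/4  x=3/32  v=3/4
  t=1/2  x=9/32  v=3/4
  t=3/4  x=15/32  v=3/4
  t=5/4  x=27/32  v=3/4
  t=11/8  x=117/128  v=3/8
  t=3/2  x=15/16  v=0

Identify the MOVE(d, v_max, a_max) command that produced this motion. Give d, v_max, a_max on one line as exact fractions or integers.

d=15/16 v_max=3/4 a_max=3

final state: t=3/2, x=15/16, v=0 → d = 15/16
a_max = (3/8−0)/(1/8−0) = 3
max v = 3/4 over t∈[1/4,5/4] → v_max = 3/4
check: 3/4·(1/4+1) = 15/16 ✓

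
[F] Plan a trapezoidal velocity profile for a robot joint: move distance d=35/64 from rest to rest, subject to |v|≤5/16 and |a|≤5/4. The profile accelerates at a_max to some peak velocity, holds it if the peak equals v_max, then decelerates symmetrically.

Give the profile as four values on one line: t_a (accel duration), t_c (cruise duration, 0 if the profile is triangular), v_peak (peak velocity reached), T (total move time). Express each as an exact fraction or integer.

t_a=1/4 t_c=3/2 v_peak=5/16 T=2

vₘ²/aₘ = (5/16)²/(5/4) = 5/64
35/64 ≥ 5/64 ⇒ cruise phase
t_a = (5/16)/(5/4) = 1/4; v_peak = 5/16
d_cruise = 35/64 − 5/64 = 15/32; t_c = (15/32)/(5/16) = 3/2
T = 2·1/4 + 3/2 = 2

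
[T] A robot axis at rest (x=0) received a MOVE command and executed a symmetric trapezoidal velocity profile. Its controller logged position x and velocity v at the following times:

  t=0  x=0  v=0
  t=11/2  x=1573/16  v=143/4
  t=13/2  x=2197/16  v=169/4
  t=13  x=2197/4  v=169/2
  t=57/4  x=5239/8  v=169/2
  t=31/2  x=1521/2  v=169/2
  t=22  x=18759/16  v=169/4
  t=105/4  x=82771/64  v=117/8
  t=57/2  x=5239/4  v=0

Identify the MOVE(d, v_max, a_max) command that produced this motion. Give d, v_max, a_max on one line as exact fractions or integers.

final state: t=57/2, x=5239/4, v=0 → d = 5239/4
a_max = (143/4−0)/(11/2−0) = 13/2
max v = 169/2 over t∈[13,31/2] → v_max = 169/2
check: 169/2·(13+5/2) = 5239/4 ✓

d=5239/4 v_max=169/2 a_max=13/2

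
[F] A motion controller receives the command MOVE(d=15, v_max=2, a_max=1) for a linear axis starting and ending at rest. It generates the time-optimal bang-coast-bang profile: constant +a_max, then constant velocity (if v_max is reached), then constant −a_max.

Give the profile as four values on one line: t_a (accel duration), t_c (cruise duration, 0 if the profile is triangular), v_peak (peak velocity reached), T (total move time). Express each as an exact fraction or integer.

t_a=2 t_c=11/2 v_peak=2 T=19/2

(v_max)²/a_max = 2²/1 = 4
15 ≥ 4 → trapezoidal
t_a = 2/1 = 2; v_peak = 2
d_cruise = 15 − 4 = 11; t_c = 11/2
T = 2·2 + 11/2 = 19/2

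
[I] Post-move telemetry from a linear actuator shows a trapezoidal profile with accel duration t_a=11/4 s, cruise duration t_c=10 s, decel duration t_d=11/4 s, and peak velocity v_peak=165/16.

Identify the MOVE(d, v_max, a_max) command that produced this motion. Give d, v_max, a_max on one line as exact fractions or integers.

a_max = (165/16)/(11/4) = 15/4
d_a = ½·165/16·11/4 = 1815/128; d_c = 165/16·10 = 825/8
d = 2·1815/128 + 825/8 = 8415/64
t_c = 10 > 0 ⇒ limit active, v_max = 165/16

d=8415/64 v_max=165/16 a_max=15/4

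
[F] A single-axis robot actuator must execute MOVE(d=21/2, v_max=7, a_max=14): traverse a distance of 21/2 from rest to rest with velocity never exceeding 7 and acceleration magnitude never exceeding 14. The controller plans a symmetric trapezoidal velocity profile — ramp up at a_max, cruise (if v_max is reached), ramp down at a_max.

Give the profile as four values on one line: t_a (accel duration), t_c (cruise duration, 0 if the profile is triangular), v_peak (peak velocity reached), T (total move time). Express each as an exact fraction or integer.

v_max²/a_max = 7²/14 = 7/2
21/2 ≥ 7/2 ⇒ cruise phase
t_a = 7/14 = 1/2; v_peak = 7
d_cruise = 21/2 − 7/2 = 7; t_c = 7/7 = 1
T = 2·1/2 + 1 = 2

t_a=1/2 t_c=1 v_peak=7 T=2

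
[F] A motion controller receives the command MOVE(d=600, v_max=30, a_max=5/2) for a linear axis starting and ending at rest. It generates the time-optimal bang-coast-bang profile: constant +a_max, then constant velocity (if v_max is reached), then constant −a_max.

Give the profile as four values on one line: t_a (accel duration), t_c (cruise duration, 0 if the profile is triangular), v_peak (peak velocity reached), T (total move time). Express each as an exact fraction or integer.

v_max²/a_max = 30²/(5/2) = 360
600 ≥ 360 so v_max reached
t_a = 30/(5/2) = 12; v_peak = 30
d_cruise = 600 − 360 = 240; t_c = 240/30 = 8
T = 2·12 + 8 = 32

t_a=12 t_c=8 v_peak=30 T=32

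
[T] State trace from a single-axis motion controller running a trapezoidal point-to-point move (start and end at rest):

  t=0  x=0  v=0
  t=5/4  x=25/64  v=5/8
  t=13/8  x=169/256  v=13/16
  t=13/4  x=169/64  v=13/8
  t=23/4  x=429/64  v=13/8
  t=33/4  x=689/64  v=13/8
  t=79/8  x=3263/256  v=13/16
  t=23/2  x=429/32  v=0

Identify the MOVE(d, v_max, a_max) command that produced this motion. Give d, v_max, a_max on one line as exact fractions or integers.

final state: t=23/2, x=429/32, v=0 → d = 429/32
a_max = (5/8−0)/(5/4−0) = 1/2
max v = 13/8 over t∈[13/4,33/4] → v_max = 13/8
check: 13/8·(13/4+5) = 429/32 ✓

d=429/32 v_max=13/8 a_max=1/2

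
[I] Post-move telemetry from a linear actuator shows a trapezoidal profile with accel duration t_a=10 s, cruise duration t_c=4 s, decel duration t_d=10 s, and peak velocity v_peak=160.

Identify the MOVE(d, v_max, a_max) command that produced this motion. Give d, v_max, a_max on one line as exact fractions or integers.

d=2240 v_max=160 a_max=16

a_max = 160/10 = 16
d_a = ½·160·10 = 800; d_c = 160·4 = 640
d = 2·800 + 640 = 2240
t_c = 4 > 0 → v_max = v_peak = 160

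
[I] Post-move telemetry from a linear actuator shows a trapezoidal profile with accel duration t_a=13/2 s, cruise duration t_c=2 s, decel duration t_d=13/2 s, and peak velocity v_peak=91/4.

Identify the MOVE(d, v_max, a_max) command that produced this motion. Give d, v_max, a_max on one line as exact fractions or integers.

a_max = (91/4)/(13/2) = 7/2
d_a = ½·91/4·13/2 = 1183/16; d_c = 91/4·2 = 91/2
d = 2·1183/16 + 91/2 = 1547/8
t_c = 2 > 0 → v_max = v_peak = 91/4

d=1547/8 v_max=91/4 a_max=7/2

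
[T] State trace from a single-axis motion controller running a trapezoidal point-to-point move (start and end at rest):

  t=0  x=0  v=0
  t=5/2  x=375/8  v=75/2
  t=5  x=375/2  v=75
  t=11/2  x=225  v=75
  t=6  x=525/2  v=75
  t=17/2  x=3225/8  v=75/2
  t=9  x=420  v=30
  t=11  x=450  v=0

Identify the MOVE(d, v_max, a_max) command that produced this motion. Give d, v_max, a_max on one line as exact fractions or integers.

d=450 v_max=75 a_max=15

final state: t=11, x=450, v=0 → d = 450
a_max = (75/2−0)/(5/2−0) = 15
max v = 75 over t∈[5,6] → v_max = 75
check: 75·(5+1) = 450 ✓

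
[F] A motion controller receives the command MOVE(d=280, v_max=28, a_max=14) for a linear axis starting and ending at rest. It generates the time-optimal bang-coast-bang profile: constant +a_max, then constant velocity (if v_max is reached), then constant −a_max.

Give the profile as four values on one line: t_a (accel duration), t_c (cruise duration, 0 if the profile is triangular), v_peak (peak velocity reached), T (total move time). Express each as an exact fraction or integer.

vₘ²/aₘ = 28²/14 = 56
280 ≥ 56 → trapezoidal
t_a = 28/14 = 2; v_peak = 28
d_cruise = 280 − 56 = 224; t_c = 224/28 = 8
T = 2·2 + 8 = 12

t_a=2 t_c=8 v_peak=28 T=12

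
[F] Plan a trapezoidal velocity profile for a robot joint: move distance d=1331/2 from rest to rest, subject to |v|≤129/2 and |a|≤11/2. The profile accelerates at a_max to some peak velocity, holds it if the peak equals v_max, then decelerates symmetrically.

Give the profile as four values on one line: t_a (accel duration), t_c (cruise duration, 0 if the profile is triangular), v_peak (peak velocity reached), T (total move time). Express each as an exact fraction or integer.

t_a=11 t_c=0 v_peak=121/2 T=22

(v_max)²/a_max = (129/2)²/(11/2) = 16641/22
1331/2 < 16641/22 ⇒ no cruise
v_peak = √(1331/2·11/2) = √(14641/4) = 121/2
t_a = (121/2)/(11/2) = 11; t_c = 0
T = 2·11 = 22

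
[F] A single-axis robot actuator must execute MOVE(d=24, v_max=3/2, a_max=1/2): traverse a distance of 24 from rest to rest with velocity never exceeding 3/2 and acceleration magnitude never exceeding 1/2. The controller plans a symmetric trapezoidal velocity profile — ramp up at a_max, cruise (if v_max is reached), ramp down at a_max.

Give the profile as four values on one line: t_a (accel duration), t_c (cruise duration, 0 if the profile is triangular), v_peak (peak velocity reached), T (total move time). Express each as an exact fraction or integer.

(v_max)²/a_max = (3/2)²/(1/2) = 9/2
24 ≥ 9/2 so v_max reached
t_a = (3/2)/(1/2) = 3; v_peak = 3/2
d_cruise = 24 − 9/2 = 39/2; t_c = (39/2)/(3/2) = 13
T = 2·3 + 13 = 19

t_a=3 t_c=13 v_peak=3/2 T=19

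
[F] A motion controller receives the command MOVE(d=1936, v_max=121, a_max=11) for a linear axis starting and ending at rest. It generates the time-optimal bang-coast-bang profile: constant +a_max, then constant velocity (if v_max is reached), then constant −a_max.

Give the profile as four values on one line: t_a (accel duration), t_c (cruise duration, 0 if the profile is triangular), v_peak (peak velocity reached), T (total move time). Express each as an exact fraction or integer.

t_a=11 t_c=5 v_peak=121 T=27

v_max²/a_max = 121²/11 = 1331
1936 ≥ 1331 → trapezoidal
t_a = 121/11 = 11; v_peak = 121
d_cruise = 1936 − 1331 = 605; t_c = 605/121 = 5
T = 2·11 + 5 = 27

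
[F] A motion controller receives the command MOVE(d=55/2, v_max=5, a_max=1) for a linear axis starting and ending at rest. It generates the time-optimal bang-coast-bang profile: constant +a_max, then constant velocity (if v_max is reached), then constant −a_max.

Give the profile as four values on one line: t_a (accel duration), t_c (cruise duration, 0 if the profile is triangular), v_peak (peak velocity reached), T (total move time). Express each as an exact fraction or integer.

t_a=5 t_c=1/2 v_peak=5 T=21/2

(v_max)²/a_max = 5²/1 = 25
55/2 ≥ 25 ⇒ cruise phase
t_a = 5/1 = 5; v_peak = 5
d_cruise = 55/2 − 25 = 5/2; t_c = (5/2)/5 = 1/2
T = 2·5 + 1/2 = 21/2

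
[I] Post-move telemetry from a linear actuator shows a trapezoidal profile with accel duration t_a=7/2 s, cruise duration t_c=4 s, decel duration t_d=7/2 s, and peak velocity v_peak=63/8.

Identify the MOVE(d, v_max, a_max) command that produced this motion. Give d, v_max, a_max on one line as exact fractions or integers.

a_max = (63/8)/(7/2) = 9/4
d_a = ½·63/8·7/2 = 441/32; d_c = 63/8·4 = 63/2
d = 2·441/32 + 63/2 = 945/16
t_c = 4 > 0 so v_max = 63/8

d=945/16 v_max=63/8 a_max=9/4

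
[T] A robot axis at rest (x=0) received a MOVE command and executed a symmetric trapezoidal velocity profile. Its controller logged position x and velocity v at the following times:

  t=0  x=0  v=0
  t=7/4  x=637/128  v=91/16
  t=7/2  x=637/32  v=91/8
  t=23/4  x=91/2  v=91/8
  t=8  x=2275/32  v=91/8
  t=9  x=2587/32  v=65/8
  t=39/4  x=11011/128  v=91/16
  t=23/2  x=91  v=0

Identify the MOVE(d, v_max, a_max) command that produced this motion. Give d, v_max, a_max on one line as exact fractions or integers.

d=91 v_max=91/8 a_max=13/4

final state: t=23/2, x=91, v=0 → d = 91
a_max = (91/16−0)/(7/4−0) = 13/4
max v = 91/8 over t∈[7/2,8] → v_max = 91/8
check: 91/8·(7/2+9/2) = 91 ✓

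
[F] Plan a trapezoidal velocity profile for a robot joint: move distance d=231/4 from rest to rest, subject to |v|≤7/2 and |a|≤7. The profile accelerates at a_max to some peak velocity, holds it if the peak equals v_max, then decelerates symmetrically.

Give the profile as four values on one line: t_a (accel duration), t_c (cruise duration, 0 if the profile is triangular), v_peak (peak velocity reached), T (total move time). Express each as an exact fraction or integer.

(v_max)²/a_max = (7/2)²/7 = 7/4
231/4 ≥ 7/4 so v_max reached
t_a = (7/2)/7 = 1/2; v_peak = 7/2
d_cruise = 231/4 − 7/4 = 56; t_c = 56/(7/2) = 16
T = 2·1/2 + 16 = 17

t_a=1/2 t_c=16 v_peak=7/2 T=17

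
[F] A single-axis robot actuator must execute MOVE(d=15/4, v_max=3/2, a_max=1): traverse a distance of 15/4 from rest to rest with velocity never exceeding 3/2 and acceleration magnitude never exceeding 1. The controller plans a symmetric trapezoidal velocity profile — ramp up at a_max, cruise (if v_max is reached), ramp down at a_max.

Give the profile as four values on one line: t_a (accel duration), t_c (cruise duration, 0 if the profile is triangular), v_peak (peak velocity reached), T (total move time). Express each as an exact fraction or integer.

v_max²/a_max = (3/2)²/1 = 9/4
15/4 ≥ 9/4 → trapezoidal
t_a = (3/2)/1 = 3/2; v_peak = 3/2
d_cruise = 15/4 − 9/4 = 3/2; t_c = (3/2)/(3/2) = 1
T = 2·3/2 + 1 = 4

t_a=3/2 t_c=1 v_peak=3/2 T=4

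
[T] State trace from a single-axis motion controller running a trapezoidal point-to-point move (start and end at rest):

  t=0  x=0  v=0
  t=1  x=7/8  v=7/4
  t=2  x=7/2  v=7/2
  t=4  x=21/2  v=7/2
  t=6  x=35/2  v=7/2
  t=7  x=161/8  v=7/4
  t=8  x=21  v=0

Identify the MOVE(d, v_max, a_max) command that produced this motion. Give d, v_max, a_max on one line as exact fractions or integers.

d=21 v_max=7/2 a_max=7/4

final state: t=8, x=21, v=0 → d = 21
a_max = (7/4−0)/(1−0) = 7/4
max v = 7/2 over t∈[2,6] → v_max = 7/2
check: 7/2·(2+4) = 21 ✓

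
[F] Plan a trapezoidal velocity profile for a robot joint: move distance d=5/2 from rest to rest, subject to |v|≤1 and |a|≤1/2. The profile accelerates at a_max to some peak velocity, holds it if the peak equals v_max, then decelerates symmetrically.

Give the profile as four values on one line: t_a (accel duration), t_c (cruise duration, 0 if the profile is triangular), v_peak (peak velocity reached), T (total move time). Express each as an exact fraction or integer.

t_a=2 t_c=1/2 v_peak=1 T=9/2

(v_max)²/a_max = 1²/(1/2) = 2
5/2 ≥ 2 ⇒ cruise phase
t_a = 1/(1/2) = 2; v_peak = 1
d_cruise = 5/2 − 2 = 1/2; t_c = (1/2)/1 = 1/2
T = 2·2 + 1/2 = 9/2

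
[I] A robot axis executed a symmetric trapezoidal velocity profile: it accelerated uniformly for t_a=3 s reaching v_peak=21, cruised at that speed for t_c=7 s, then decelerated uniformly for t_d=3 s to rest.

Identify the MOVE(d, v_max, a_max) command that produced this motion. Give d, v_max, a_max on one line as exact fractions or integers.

a_max = 21/3 = 7
d_a = ½·21·3 = 63/2; d_c = 21·7 = 147
d = 2·63/2 + 147 = 210
t_c = 7 > 0 so v_max = 21

d=210 v_max=21 a_max=7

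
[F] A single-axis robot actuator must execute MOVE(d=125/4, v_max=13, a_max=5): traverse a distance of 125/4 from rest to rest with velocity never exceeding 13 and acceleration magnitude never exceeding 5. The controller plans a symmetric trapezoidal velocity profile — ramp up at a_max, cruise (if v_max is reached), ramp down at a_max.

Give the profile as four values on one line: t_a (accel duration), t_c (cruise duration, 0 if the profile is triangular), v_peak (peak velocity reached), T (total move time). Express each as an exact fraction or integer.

t_a=5/2 t_c=0 v_peak=25/2 T=5

vₘ²/aₘ = 13²/5 = 169/5
125/4 < 169/5 → triangular
v_peak = √(125/4·5) = √(625/4) = 25/2
t_a = (25/2)/5 = 5/2; t_c = 0
T = 2·5/2 = 5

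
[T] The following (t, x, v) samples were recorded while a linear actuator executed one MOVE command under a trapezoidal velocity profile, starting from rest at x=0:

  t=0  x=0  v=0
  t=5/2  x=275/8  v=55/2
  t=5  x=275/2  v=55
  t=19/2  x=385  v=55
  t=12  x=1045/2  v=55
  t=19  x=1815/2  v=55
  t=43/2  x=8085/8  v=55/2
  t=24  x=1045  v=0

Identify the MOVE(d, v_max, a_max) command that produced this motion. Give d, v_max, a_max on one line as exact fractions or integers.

final state: t=24, x=1045, v=0 → d = 1045
a_max = (55/2−0)/(5/2−0) = 11
max v = 55 over t∈[5,19] → v_max = 55
check: 55·(5+14) = 1045 ✓

d=1045 v_max=55 a_max=11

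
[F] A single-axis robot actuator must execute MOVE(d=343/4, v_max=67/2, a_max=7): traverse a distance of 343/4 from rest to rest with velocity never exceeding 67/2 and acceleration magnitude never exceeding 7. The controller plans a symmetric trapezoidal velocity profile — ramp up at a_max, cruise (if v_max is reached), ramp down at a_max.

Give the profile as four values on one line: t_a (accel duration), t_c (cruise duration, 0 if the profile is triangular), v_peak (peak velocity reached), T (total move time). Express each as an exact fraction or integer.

(v_max)²/a_max = (67/2)²/7 = 4489/28
343/4 < 4489/28 ⇒ no cruise
v_peak = √(343/4·7) = √(2401/4) = 49/2
t_a = (49/2)/7 = 7/2; t_c = 0
T = 2·7/2 = 7

t_a=7/2 t_c=0 v_peak=49/2 T=7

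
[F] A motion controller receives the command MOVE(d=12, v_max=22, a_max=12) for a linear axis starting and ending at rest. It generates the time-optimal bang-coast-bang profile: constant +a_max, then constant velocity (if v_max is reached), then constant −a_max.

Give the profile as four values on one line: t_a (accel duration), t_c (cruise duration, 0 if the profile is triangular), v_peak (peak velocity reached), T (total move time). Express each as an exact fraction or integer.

t_a=1 t_c=0 v_peak=12 T=2

(v_max)²/a_max = 22²/12 = 121/3
12 < 121/3 ⇒ no cruise
v_peak = √(12·12) = √144 = 12
t_a = 12/12 = 1; t_c = 0
T = 2·1 = 2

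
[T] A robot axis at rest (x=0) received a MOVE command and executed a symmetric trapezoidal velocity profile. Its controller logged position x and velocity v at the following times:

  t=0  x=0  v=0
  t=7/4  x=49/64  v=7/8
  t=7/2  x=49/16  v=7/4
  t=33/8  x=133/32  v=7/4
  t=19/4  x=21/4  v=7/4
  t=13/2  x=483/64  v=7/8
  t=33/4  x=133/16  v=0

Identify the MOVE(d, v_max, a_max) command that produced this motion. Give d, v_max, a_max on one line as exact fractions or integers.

final state: t=33/4, x=133/16, v=0 → d = 133/16
a_max = (7/8−0)/(7/4−0) = 1/2
max v = 7/4 over t∈[7/2,19/4] → v_max = 7/4
check: 7/4·(7/2+5/4) = 133/16 ✓

d=133/16 v_max=7/4 a_max=1/2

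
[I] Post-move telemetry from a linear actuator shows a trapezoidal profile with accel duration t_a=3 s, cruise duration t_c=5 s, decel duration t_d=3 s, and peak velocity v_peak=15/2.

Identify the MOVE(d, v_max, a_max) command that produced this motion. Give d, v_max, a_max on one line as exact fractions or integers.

d=60 v_max=15/2 a_max=5/2

a_max = (15/2)/3 = 5/2
d_a = ½·15/2·3 = 45/4; d_c = 15/2·5 = 75/2
d = 2·45/4 + 75/2 = 60
t_c = 5 > 0 so v_max = 15/2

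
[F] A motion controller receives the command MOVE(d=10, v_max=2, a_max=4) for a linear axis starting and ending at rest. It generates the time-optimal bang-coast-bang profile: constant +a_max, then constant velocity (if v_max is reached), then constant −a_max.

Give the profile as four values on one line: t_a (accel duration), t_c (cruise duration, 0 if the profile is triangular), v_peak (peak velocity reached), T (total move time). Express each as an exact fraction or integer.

t_a=1/2 t_c=9/2 v_peak=2 T=11/2

v_max²/a_max = 2²/4 = 1
10 ≥ 1 ⇒ cruise phase
t_a = 2/4 = 1/2; v_peak = 2
d_cruise = 10 − 1 = 9; t_c = 9/2
T = 2·1/2 + 9/2 = 11/2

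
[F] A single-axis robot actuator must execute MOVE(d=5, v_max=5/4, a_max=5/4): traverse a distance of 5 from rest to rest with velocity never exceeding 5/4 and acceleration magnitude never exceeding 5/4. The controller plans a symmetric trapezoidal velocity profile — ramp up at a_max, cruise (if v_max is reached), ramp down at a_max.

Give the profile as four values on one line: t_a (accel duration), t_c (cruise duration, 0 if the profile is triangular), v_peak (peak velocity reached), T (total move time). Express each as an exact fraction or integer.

vₘ²/aₘ = (5/4)²/(5/4) = 5/4
5 ≥ 5/4 → trapezoidal
t_a = (5/4)/(5/4) = 1; v_peak = 5/4
d_cruise = 5 − 5/4 = 15/4; t_c = (15/4)/(5/4) = 3
T = 2·1 + 3 = 5

t_a=1 t_c=3 v_peak=5/4 T=5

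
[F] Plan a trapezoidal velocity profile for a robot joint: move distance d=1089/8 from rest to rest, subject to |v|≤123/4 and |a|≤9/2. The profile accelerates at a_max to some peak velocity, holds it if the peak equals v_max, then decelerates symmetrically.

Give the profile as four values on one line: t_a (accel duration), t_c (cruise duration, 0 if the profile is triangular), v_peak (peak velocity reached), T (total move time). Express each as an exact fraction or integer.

t_a=11/2 t_c=0 v_peak=99/4 T=11

vₘ²/aₘ = (123/4)²/(9/2) = 1681/8
1089/8 < 1681/8 ⇒ no cruise
v_peak = √(1089/8·9/2) = √(9801/16) = 99/4
t_a = (99/4)/(9/2) = 11/2; t_c = 0
T = 2·11/2 = 11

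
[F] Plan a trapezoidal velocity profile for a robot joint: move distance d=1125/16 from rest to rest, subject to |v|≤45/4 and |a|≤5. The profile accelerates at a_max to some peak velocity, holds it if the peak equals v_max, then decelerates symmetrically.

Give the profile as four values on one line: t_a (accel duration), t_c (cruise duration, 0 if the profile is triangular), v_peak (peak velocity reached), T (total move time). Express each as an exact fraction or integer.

v_max²/a_max = (45/4)²/5 = 405/16
1125/16 ≥ 405/16 → trapezoidal
t_a = (45/4)/5 = 9/4; v_peak = 45/4
d_cruise = 1125/16 − 405/16 = 45; t_c = 45/(45/4) = 4
T = 2·9/4 + 4 = 17/2

t_a=9/4 t_c=4 v_peak=45/4 T=17/2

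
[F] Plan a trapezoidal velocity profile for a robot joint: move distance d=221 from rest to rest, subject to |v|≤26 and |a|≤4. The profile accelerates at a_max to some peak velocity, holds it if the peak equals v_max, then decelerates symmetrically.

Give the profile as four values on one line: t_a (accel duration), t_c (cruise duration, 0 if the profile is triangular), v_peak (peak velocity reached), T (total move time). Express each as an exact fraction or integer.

t_a=13/2 t_c=2 v_peak=26 T=15

(v_max)²/a_max = 26²/4 = 169
221 ≥ 169 → trapezoidal
t_a = 26/4 = 13/2; v_peak = 26
d_cruise = 221 − 169 = 52; t_c = 52/26 = 2
T = 2·13/2 + 2 = 15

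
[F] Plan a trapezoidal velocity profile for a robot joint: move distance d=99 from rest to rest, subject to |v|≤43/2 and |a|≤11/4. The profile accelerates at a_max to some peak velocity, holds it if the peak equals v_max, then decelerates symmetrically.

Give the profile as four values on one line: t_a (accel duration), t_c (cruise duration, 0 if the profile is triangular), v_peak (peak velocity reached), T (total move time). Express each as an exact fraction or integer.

v_max²/a_max = (43/2)²/(11/4) = 1849/11
99 < 1849/11 → triangular
v_peak = √(99·11/4) = √(1089/4) = 33/2
t_a = (33/2)/(11/4) = 6; t_c = 0
T = 2·6 = 12

t_a=6 t_c=0 v_peak=33/2 T=12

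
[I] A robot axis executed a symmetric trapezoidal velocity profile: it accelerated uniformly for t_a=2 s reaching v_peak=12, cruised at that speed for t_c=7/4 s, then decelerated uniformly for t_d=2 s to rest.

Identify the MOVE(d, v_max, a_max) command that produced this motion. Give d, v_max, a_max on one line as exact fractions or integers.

d=45 v_max=12 a_max=6

a_max = 12/2 = 6
d_a = ½·12·2 = 12; d_c = 12·7/4 = 21
d = 2·12 + 21 = 45
t_c = 7/4 > 0 → v_max = v_peak = 12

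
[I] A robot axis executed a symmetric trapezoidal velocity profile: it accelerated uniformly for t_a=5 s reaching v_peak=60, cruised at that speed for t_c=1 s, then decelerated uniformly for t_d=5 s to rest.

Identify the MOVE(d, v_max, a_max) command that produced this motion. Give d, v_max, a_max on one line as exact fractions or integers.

a_max = 60/5 = 12
d_a = ½·60·5 = 150; d_c = 60·1 = 60
d = 2·150 + 60 = 360
t_c = 1 > 0 → v_max = v_peak = 60

d=360 v_max=60 a_max=12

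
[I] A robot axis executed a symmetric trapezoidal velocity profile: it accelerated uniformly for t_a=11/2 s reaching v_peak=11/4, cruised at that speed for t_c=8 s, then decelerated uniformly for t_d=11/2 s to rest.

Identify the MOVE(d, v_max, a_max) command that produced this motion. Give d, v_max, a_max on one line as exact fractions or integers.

d=297/8 v_max=11/4 a_max=1/2

a_max = (11/4)/(11/2) = 1/2
d_a = ½·11/4·11/2 = 121/16; d_c = 11/4·8 = 22
d = 2·121/16 + 22 = 297/8
t_c = 8 > 0 so v_max = 11/4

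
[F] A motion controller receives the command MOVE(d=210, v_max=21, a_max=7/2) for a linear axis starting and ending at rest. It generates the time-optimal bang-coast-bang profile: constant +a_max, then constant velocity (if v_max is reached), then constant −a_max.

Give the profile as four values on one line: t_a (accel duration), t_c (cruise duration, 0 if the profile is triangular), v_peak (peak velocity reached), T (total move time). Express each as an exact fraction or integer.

vₘ²/aₘ = 21²/(7/2) = 126
210 ≥ 126 → trapezoidal
t_a = 21/(7/2) = 6; v_peak = 21
d_cruise = 210 − 126 = 84; t_c = 84/21 = 4
T = 2·6 + 4 = 16

t_a=6 t_c=4 v_peak=21 T=16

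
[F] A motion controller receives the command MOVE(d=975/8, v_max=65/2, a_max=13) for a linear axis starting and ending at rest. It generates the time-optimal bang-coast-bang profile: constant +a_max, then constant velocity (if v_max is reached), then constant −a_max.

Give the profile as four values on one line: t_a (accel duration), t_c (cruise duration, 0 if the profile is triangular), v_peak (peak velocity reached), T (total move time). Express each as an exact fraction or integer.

t_a=5/2 t_c=5/4 v_peak=65/2 T=25/4

v_max²/a_max = (65/2)²/13 = 325/4
975/8 ≥ 325/4 so v_max reached
t_a = (65/2)/13 = 5/2; v_peak = 65/2
d_cruise = 975/8 − 325/4 = 325/8; t_c = (325/8)/(65/2) = 5/4
T = 2·5/2 + 5/4 = 25/4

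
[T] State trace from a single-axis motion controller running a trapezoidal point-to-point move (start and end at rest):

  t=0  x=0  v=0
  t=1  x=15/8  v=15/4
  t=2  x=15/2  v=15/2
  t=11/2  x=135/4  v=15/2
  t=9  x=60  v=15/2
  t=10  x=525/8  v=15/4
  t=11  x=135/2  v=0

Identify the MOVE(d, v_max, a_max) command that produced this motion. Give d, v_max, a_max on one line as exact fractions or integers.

final state: t=11, x=135/2, v=0 → d = 135/2
a_max = (15/4−0)/(1−0) = 15/4
max v = 15/2 over t∈[2,9] → v_max = 15/2
check: 15/2·(2+7) = 135/2 ✓

d=135/2 v_max=15/2 a_max=15/4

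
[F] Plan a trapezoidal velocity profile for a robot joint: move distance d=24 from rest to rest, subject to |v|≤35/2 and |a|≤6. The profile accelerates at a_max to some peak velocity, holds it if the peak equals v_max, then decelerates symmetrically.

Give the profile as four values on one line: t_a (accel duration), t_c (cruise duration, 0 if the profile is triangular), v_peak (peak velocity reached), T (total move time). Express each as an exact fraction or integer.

t_a=2 t_c=0 v_peak=12 T=4

(v_max)²/a_max = (35/2)²/6 = 1225/24
24 < 1225/24 → triangular
v_peak = √(24·6) = √144 = 12
t_a = 12/6 = 2; t_c = 0
T = 2·2 = 4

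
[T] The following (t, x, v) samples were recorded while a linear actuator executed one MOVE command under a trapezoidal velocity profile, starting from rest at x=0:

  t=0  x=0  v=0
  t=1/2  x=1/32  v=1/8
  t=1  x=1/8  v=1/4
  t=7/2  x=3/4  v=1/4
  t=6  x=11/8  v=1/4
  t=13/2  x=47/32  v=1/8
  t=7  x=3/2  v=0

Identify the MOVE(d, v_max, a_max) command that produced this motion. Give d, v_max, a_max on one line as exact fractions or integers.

final state: t=7, x=3/2, v=0 → d = 3/2
a_max = (1/8−0)/(1/2−0) = 1/4
max v = 1/4 over t∈[1,6] → v_max = 1/4
check: 1/4·(1+5) = 3/2 ✓

d=3/2 v_max=1/4 a_max=1/4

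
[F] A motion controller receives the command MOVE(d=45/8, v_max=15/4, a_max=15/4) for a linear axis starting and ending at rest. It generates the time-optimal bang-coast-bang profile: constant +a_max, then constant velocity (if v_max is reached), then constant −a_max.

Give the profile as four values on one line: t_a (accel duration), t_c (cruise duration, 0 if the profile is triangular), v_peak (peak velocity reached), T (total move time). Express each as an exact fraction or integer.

vₘ²/aₘ = (15/4)²/(15/4) = 15/4
45/8 ≥ 15/4 → trapezoidal
t_a = (15/4)/(15/4) = 1; v_peak = 15/4
d_cruise = 45/8 − 15/4 = 15/8; t_c = (15/8)/(15/4) = 1/2
T = 2·1 + 1/2 = 5/2

t_a=1 t_c=1/2 v_peak=15/4 T=5/2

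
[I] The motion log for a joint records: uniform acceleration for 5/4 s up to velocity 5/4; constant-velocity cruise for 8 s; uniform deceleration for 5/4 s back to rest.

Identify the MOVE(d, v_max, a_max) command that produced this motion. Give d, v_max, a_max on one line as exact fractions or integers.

a_max = (5/4)/(5/4) = 1
d_a = ½·5/4·5/4 = 25/32; d_c = 5/4·8 = 10
d = 2·25/32 + 10 = 185/16
t_c = 8 > 0 → v_max = v_peak = 5/4

d=185/16 v_max=5/4 a_max=1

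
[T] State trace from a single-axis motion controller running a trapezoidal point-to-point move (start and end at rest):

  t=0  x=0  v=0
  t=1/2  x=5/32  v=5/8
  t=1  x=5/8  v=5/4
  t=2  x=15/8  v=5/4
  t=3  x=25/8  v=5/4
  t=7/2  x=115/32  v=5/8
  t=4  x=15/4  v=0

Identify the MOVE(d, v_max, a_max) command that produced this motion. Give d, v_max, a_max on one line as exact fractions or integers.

d=15/4 v_max=5/4 a_max=5/4

final state: t=4, x=15/4, v=0 → d = 15/4
a_max = (5/8−0)/(1/2−0) = 5/4
max v = 5/4 over t∈[1,3] → v_max = 5/4
check: 5/4·(1+2) = 15/4 ✓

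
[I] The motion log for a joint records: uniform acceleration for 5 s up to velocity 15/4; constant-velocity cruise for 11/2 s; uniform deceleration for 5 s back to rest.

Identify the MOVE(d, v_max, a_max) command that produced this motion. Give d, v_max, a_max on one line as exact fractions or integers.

d=315/8 v_max=15/4 a_max=3/4

a_max = (15/4)/5 = 3/4
d_a = ½·15/4·5 = 75/8; d_c = 15/4·11/2 = 165/8
d = 2·75/8 + 165/8 = 315/8
t_c = 11/2 > 0 ⇒ limit active, v_max = 15/4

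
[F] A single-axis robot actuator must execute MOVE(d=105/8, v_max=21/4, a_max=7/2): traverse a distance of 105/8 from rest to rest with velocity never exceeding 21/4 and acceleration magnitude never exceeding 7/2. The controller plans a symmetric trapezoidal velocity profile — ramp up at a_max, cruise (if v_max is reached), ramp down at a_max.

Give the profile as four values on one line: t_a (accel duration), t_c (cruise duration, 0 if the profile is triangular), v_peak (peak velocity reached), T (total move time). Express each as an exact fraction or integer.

vₘ²/aₘ = (21/4)²/(7/2) = 63/8
105/8 ≥ 63/8 ⇒ cruise phase
t_a = (21/4)/(7/2) = 3/2; v_peak = 21/4
d_cruise = 105/8 − 63/8 = 21/4; t_c = (21/4)/(21/4) = 1
T = 2·3/2 + 1 = 4

t_a=3/2 t_c=1 v_peak=21/4 T=4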